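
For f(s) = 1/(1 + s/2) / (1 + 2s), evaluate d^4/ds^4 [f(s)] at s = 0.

1023/2

Write out both Maclaurin series and multiply, keeping only the needed powers.
The coefficient of s^4 in the expansion is 341/16, so f^(4)(0) = 4! * (341/16) = 1023/2.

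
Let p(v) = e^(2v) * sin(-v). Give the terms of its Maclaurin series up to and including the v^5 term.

Take the Cauchy product of the two expansions.
p(0) = 0
p′(0) = -1
p′′(0) = -4
p′′′(0) = -11
p^(4)(0) = -24
p^(5)(0) = -41

-41*v^5/120 - v^4 - 11*v^3/6 - 2*v^2 - v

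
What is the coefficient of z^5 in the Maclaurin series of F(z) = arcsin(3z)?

729/40

c_5 = F^(5)(0)/5! = 729/40.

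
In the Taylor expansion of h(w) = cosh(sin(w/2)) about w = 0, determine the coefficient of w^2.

Plug the Maclaurin series of the inner function into that of the outer and collect terms.
[w^0] = 1;  [w^1] = 0;  [w^2] = 1/8.
So c_2 = h′′(0)/2! = 1/8.

1/8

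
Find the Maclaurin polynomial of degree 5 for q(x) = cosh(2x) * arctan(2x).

Write out both Maclaurin series and multiply, keeping only the needed powers.
q(0) = 0
q′(0) = 2
q′′(0) = 0
q′′′(0) = 8
q^(4)(0) = 0
q^(5)(0) = 288

12*x^5/5 + 4*x^3/3 + 2*x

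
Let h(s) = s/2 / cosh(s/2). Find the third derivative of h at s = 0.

Write the quotient as an unknown series and match coefficients against numerator = denominator · series.
From the series, [s^3] h = -1/16; multiply by 3! = 6 to get -3/8.

-3/8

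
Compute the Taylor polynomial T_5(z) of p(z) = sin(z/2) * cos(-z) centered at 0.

121*z^5/3840 - 13*z^3/48 + z/2

Write out both Maclaurin series and multiply, keeping only the needed powers.
p(0) = 0
p′(0) = 1/2
p′′(0) = 0
p′′′(0) = -13/8
p^(4)(0) = 0
p^(5)(0) = 121/32
The Taylor polynomial is Σ p^(k)(0)/k! · z^k.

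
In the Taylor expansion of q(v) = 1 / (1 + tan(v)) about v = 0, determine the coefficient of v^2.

1

Expand as Σ (-1)^k u^k with u equal to the inner function's series.
q(0) = 1
q′(0) = -1
q′′(0) = 2
So c_2 = q′′(0)/2! = 1.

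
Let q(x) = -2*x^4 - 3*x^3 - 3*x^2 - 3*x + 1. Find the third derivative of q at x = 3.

-162

From the series, [(x - 3)^3] q = -27; multiply by 3! = 6 to get -162.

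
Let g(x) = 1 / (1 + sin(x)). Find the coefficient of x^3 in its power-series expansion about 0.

-5/6

Use the geometric series for the reciprocal, then substitute.
g(0) = 1
g′(0) = -1
g′′(0) = 2
g′′′(0) = -5
So c_3 = g′′′(0)/3! = -5/6.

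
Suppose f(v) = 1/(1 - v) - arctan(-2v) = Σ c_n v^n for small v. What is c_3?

Combine the two series term by term.

-5/3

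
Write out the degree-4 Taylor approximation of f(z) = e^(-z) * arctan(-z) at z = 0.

-z^4/6 - z^3/6 + z^2 - z

Multiply the two series term by term and collect like powers.
f(0) = 0
f′(0) = -1
f′′(0) = 2
f′′′(0) = -1
f^(4)(0) = -4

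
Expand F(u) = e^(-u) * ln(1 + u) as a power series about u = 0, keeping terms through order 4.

-u^4 + 4*u^3/3 - 3*u^2/2 + u

Expand each factor separately, then convolve coefficients.
F(0) = 0
F′(0) = 1
F′′(0) = -3
F′′′(0) = 8
F^(4)(0) = -24
The Taylor polynomial is Σ F^(k)(0)/k! · u^k.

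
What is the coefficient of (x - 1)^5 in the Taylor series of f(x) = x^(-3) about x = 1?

Compute the successive derivatives at the expansion point and divide by k!.
f(1) = 1
f′(1) = -3
f′′(1) = 12
f′′′(1) = -60
f^(4)(1) = 360
f^(5)(1) = -2520

-21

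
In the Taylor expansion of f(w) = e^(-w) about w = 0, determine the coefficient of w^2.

1/2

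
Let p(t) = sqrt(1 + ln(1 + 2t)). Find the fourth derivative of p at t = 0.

-143

Plug the Maclaurin series of the inner function into that of the outer and collect terms.
The coefficient of t^4 in the expansion is -143/24, so p^(4)(0) = 4! * (-143/24) = -143.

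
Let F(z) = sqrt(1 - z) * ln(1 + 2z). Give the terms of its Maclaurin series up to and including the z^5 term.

Take the Cauchy product of the two expansions.

7789*z^5/960 - 125*z^4/24 + 41*z^3/12 - 3*z^2 + 2*z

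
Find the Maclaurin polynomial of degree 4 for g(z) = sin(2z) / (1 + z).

Expand each factor separately, then convolve coefficients.

-2*z^4/3 + 2*z^3/3 - 2*z^2 + 2*z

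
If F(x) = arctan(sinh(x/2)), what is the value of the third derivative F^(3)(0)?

-1/8

Let u equal the inner series; expand the outer function in u and truncate.
From the series, [x^3] F = -1/48; multiply by 3! = 6 to get -1/8.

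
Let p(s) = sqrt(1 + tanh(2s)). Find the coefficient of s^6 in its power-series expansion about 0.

Let u equal the inner series; expand the outer function in u and truncate.
p(0) = 1
p′(0) = 1
p′′(0) = -1
p′′′(0) = -5
p^(4)(0) = 17
p^(5)(0) = 121
p^(6)(0) = -721
Dividing each by k! gives the coefficients c_0, ..., c_6.

-721/720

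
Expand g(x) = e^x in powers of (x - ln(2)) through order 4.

Apply the Taylor formula c_k = f^(k)(a)/k!.
g(ln(2)) = 2
g′(ln(2)) = 2
g′′(ln(2)) = 2
g′′′(ln(2)) = 2
g^(4)(ln(2)) = 2
Dividing each by k! gives the coefficients c_0, ..., c_4.

(x - ln(2))^4/12 + (x - ln(2))^3/3 + (x - ln(2))^2 + 2*(x - ln(2)) + 2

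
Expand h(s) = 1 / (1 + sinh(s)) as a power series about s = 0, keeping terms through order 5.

Use the geometric series for the reciprocal, then substitute.
h(0) = 1
h′(0) = -1
h′′(0) = 2
h′′′(0) = -7
h^(4)(0) = 32
h^(5)(0) = -181
Then c_k = h^(k)(0)/k! gives each Taylor coefficient.

-181*s^5/120 + 4*s^4/3 - 7*s^3/6 + s^2 - s + 1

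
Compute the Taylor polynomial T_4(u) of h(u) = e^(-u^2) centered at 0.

u^4/2 - u^2 + 1

Compute the successive derivatives at the expansion point and divide by k!.
h(0) = 1
h′(0) = 0
h′′(0) = -2
h′′′(0) = 0
h^(4)(0) = 12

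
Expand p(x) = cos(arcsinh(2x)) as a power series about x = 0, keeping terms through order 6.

-68*x^6/9 + 10*x^4/3 - 2*x^2 + 1

Let u equal the inner series; expand the outer function in u and truncate.
p(0) = 1
p′(0) = 0
p′′(0) = -4
p′′′(0) = 0
p^(4)(0) = 80
p^(5)(0) = 0
p^(6)(0) = -5440
Then c_k = p^(k)(0)/k! gives each Taylor coefficient.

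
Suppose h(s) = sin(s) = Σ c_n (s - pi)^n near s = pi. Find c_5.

-1/120

Apply the Taylor formula c_k = f^(k)(a)/k!.
h(pi) = 0
h′(pi) = -1
h′′(pi) = 0
h′′′(pi) = 1
h^(4)(pi) = 0
h^(5)(pi) = -1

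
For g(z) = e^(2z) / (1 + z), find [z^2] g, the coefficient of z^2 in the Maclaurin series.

Expand each factor separately, then convolve coefficients.
[z^0] = 1;  [z^1] = 1;  [z^2] = 1.
So c_2 = g′′(0)/2! = 1.

1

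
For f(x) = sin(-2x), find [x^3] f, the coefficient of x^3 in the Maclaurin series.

Use the known series and substitute for the argument.

4/3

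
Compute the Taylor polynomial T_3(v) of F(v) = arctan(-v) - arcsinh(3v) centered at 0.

Combine the two series term by term.
F(0) = 0
F′(0) = -4
F′′(0) = 0
F′′′(0) = 29

29*v^3/6 - 4*v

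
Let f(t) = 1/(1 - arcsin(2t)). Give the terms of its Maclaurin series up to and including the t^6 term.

Plug the Maclaurin series of the inner function into that of the outer and collect terms.
f(0) = 1
f′(0) = 2
f′′(0) = 8
f′′′(0) = 56
f^(4)(0) = 512
f^(5)(0) = 6048
f^(6)(0) = 84992

5312*t^6/45 + 252*t^5/5 + 64*t^4/3 + 28*t^3/3 + 4*t^2 + 2*t + 1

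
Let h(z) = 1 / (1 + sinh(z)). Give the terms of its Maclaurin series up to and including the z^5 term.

-181*z^5/120 + 4*z^4/3 - 7*z^3/6 + z^2 - z + 1

Write 1/(1+u) = 1 - u + u^2 - u^3 + ... and substitute the series for u.
[z^0] = 1;  [z^1] = -1;  [z^2] = 1;  [z^3] = -7/6;  [z^4] = 4/3;  [z^5] = -181/120.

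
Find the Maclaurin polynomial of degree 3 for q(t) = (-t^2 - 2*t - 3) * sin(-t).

Multiply each power in the prefactor through the base expansion.
q(0) = 0
q′(0) = 3
q′′(0) = 4
q′′′(0) = 3
Then c_k = q^(k)(0)/k! gives each Taylor coefficient.

t^3/2 + 2*t^2 + 3*t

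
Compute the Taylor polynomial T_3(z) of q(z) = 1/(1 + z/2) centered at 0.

-z^3/8 + z^2/4 - z/2 + 1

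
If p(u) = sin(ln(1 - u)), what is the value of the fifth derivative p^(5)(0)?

Let u equal the inner series; expand the outer function in u and truncate.
From the series, [u^5] p = 1/12; multiply by 5! = 120 to get 10.

10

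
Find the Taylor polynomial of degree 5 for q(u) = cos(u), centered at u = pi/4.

q(pi/4) = sqrt(2)/2
q′(pi/4) = -sqrt(2)/2
q′′(pi/4) = -sqrt(2)/2
q′′′(pi/4) = sqrt(2)/2
q^(4)(pi/4) = sqrt(2)/2
q^(5)(pi/4) = -sqrt(2)/2

-sqrt(2)*(u - pi/4)^5/240 + sqrt(2)*(u - pi/4)^4/48 + sqrt(2)*(u - pi/4)^3/12 - sqrt(2)*(u - pi/4)^2/4 - sqrt(2)*(u - pi/4)/2 + sqrt(2)/2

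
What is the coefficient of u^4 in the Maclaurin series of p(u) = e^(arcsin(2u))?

10/3

Let u equal the inner series; expand the outer function in u and truncate.
p(0) = 1
p′(0) = 2
p′′(0) = 4
p′′′(0) = 16
p^(4)(0) = 80
Then c_k = p^(k)(0)/k! gives each Taylor coefficient.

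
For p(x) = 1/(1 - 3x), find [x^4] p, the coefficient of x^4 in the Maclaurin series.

81

Compute the successive derivatives at the expansion point and divide by k!.
p(0) = 1
p′(0) = 3
p′′(0) = 18
p′′′(0) = 162
p^(4)(0) = 1944
So c_4 = p^(4)(0)/4! = 81.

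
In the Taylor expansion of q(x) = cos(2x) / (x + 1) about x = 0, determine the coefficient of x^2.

-1

Use 1/(1 - r) = Σ r^k on the denominator, then take the Cauchy product.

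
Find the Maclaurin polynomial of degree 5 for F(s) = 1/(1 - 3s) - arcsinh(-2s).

Combine the two series term by term.
F(0) = 1
F′(0) = 5
F′′(0) = 18
F′′′(0) = 154
F^(4)(0) = 1944
F^(5)(0) = 29448
The Taylor polynomial is Σ F^(k)(0)/k! · s^k.

1227*s^5/5 + 81*s^4 + 77*s^3/3 + 9*s^2 + 5*s + 1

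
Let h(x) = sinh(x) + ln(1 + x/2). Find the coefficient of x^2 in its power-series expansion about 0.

Combine the two series term by term.
So c_2 = h′′(0)/2! = -1/8.

-1/8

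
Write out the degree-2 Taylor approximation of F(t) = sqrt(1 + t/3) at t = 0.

F(0) = 1
F′(0) = 1/6
F′′(0) = -1/36
The Taylor polynomial is Σ F^(k)(0)/k! · t^k.

-t^2/72 + t/6 + 1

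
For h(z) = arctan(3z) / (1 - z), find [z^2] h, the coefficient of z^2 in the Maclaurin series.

Take the Cauchy product of the two expansions.
h(0) = 0
h′(0) = 3
h′′(0) = 6
So c_2 = h′′(0)/2! = 3.

3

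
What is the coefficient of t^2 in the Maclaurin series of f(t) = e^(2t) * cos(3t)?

Multiply the two series term by term and collect like powers.
f(0) = 1
f′(0) = 2
f′′(0) = -5
So c_2 = f′′(0)/2! = -5/2.

-5/2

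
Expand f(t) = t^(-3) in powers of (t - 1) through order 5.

f(1) = 1
f′(1) = -3
f′′(1) = 12
f′′′(1) = -60
f^(4)(1) = 360
f^(5)(1) = -2520
Then c_k = f^(k)(1)/k! gives each Taylor coefficient.

-21*(t - 1)^5 + 15*(t - 1)^4 - 10*(t - 1)^3 + 6*(t - 1)^2 - 3*(t - 1) + 1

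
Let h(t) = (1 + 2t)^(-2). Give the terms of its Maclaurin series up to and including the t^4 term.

80*t^4 - 32*t^3 + 12*t^2 - 4*t + 1

[t^0] = 1;  [t^1] = -4;  [t^2] = 12;  [t^3] = -32;  [t^4] = 80.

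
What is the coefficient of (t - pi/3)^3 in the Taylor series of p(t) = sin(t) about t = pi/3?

-1/12

Use the known series and substitute for the argument.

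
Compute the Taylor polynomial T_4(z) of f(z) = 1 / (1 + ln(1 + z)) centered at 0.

11*z^4/3 - 7*z^3/3 + 3*z^2/2 - z + 1

Use the geometric series for the reciprocal, then substitute.
[z^0] = 1;  [z^1] = -1;  [z^2] = 3/2;  [z^3] = -7/3;  [z^4] = 11/3.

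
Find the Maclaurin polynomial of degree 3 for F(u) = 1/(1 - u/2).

u^3/8 + u^2/4 + u/2 + 1

Apply the Taylor formula c_k = f^(k)(a)/k!.
[u^0] = 1;  [u^1] = 1/2;  [u^2] = 1/4;  [u^3] = 1/8.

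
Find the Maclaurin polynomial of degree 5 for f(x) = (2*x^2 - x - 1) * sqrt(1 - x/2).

Multiply each power in the prefactor through the base expansion.
f(0) = -1
f′(0) = -3/4
f′′(0) = 73/16
f′′′(0) = -177/64
f^(4)(0) = -321/256
f^(5)(0) = -1515/1024
Then c_k = f^(k)(0)/k! gives each Taylor coefficient.

-101*x^5/8192 - 107*x^4/2048 - 59*x^3/128 + 73*x^2/32 - 3*x/4 - 1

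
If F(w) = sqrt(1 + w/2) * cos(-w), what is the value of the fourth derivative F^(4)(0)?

337/256

Multiply the two series term by term and collect like powers.
The coefficient of w^4 in the expansion is 337/6144, so F^(4)(0) = 4! * (337/6144) = 337/256.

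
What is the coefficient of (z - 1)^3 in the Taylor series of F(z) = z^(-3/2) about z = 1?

F(1) = 1
F′(1) = -3/2
F′′(1) = 15/4
F′′′(1) = -105/8
Dividing each by k! gives the coefficients c_0, ..., c_3.

-35/16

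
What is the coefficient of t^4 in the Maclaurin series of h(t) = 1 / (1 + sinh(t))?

Expand as Σ (-1)^k u^k with u equal to the inner function's series.
h(0) = 1
h′(0) = -1
h′′(0) = 2
h′′′(0) = -7
h^(4)(0) = 32

4/3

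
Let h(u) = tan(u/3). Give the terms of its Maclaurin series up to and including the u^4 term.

u^3/81 + u/3

Compute the successive derivatives at the expansion point and divide by k!.
h(0) = 0
h′(0) = 1/3
h′′(0) = 0
h′′′(0) = 2/27
h^(4)(0) = 0
Then c_k = h^(k)(0)/k! gives each Taylor coefficient.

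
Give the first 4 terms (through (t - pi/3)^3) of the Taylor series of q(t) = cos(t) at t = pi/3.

q(pi/3) = 1/2
q′(pi/3) = -sqrt(3)/2
q′′(pi/3) = -1/2
q′′′(pi/3) = sqrt(3)/2
The Taylor polynomial is Σ q^(k)(pi/3)/k! · (t - pi/3)^k.

sqrt(3)*(t - pi/3)^3/12 - (t - pi/3)^2/4 - sqrt(3)*(t - pi/3)/2 + 1/2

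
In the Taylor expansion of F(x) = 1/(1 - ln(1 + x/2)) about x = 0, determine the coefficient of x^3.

1/24

Substitute the inner expansion into the outer series and collect powers.
[x^0] = 1;  [x^1] = 1/2;  [x^2] = 1/8;  [x^3] = 1/24.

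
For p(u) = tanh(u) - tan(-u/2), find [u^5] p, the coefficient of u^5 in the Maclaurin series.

Expand each term separately and add.
p(0) = 0
p′(0) = 3/2
p′′(0) = 0
p′′′(0) = -7/4
p^(4)(0) = 0
p^(5)(0) = 33/2
So c_5 = p^(5)(0)/5! = 11/80.

11/80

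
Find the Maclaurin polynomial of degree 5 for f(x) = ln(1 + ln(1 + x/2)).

19*x^5/320 - 35*x^4/384 + 7*x^3/48 - x^2/4 + x/2

Let u equal the inner series; expand the outer function in u and truncate.
f(0) = 0
f′(0) = 1/2
f′′(0) = -1/2
f′′′(0) = 7/8
f^(4)(0) = -35/16
f^(5)(0) = 57/8
Dividing each by k! gives the coefficients c_0, ..., c_5.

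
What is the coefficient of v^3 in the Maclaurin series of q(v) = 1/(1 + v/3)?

-1/27

q(0) = 1
q′(0) = -1/3
q′′(0) = 2/9
q′′′(0) = -2/9
The Taylor polynomial is Σ q^(k)(0)/k! · v^k.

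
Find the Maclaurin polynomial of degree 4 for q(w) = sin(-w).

q(0) = 0
q′(0) = -1
q′′(0) = 0
q′′′(0) = 1
q^(4)(0) = 0
Then c_k = q^(k)(0)/k! gives each Taylor coefficient.

w^3/6 - w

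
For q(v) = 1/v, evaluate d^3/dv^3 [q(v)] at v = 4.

-3/128

The coefficient of (v - 4)^3 in the expansion is -1/256, so q′′′(4) = 3! * (-1/256) = -3/128.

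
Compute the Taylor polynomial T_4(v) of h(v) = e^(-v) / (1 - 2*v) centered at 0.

233*v^4/24 + 29*v^3/6 + 5*v^2/2 + v + 1

Use 1/(1 - r) = Σ r^k on the denominator, then take the Cauchy product.
h(0) = 1
h′(0) = 1
h′′(0) = 5
h′′′(0) = 29
h^(4)(0) = 233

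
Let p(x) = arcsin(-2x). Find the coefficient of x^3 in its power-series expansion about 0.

Compute the successive derivatives at the expansion point and divide by k!.
p(0) = 0
p′(0) = -2
p′′(0) = 0
p′′′(0) = -8

-4/3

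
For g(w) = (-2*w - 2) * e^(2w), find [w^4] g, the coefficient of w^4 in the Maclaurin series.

-4

Multiply each power in the prefactor through the base expansion.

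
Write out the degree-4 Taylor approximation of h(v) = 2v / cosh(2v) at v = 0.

Invert the denominator's series and multiply.

-4*v^3 + 2*v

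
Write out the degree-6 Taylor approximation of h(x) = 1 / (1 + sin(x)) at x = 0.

17*x^6/45 - 61*x^5/120 + 2*x^4/3 - 5*x^3/6 + x^2 - x + 1

Use the geometric series for the reciprocal, then substitute.
h(0) = 1
h′(0) = -1
h′′(0) = 2
h′′′(0) = -5
h^(4)(0) = 16
h^(5)(0) = -61
h^(6)(0) = 272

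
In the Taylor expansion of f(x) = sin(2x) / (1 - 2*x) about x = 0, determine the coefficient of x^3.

20/3

Multiply the numerator's expansion by the denominator's geometric series.
f(0) = 0
f′(0) = 2
f′′(0) = 8
f′′′(0) = 40
Dividing each by k! gives the coefficients c_0, ..., c_3.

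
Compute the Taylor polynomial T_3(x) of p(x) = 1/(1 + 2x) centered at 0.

-8*x^3 + 4*x^2 - 2*x + 1

p(0) = 1
p′(0) = -2
p′′(0) = 8
p′′′(0) = -48
The Taylor polynomial is Σ p^(k)(0)/k! · x^k.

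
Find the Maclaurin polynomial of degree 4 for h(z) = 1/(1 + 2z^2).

4*z^4 - 2*z^2 + 1

Use the known series and substitute for the argument.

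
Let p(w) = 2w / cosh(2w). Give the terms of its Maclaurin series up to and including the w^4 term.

Invert the denominator's series and multiply.
p(0) = 0
p′(0) = 2
p′′(0) = 0
p′′′(0) = -24
p^(4)(0) = 0

-4*w^3 + 2*w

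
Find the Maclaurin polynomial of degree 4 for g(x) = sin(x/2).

-x^3/48 + x/2

g(0) = 0
g′(0) = 1/2
g′′(0) = 0
g′′′(0) = -1/8
g^(4)(0) = 0
Then c_k = g^(k)(0)/k! gives each Taylor coefficient.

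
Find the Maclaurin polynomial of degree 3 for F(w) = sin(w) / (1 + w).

Expand each factor separately, then convolve coefficients.
[w^0] = 0;  [w^1] = 1;  [w^2] = -1;  [w^3] = 5/6.

5*w^3/6 - w^2 + w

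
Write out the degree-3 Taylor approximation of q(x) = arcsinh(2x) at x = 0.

Differentiate repeatedly and evaluate at the center.
q(0) = 0
q′(0) = 2
q′′(0) = 0
q′′′(0) = -8
Then c_k = q^(k)(0)/k! gives each Taylor coefficient.

-4*x^3/3 + 2*x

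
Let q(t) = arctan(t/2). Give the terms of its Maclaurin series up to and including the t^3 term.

-t^3/24 + t/2

Differentiate repeatedly and evaluate at the center.
q(0) = 0
q′(0) = 1/2
q′′(0) = 0
q′′′(0) = -1/4
The Taylor polynomial is Σ q^(k)(0)/k! · t^k.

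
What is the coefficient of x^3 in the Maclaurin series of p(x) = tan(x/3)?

1/81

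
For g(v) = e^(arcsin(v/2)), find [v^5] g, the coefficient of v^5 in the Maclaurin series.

Substitute the inner expansion into the outer series and collect powers.
[v^0] = 1;  [v^1] = 1/2;  [v^2] = 1/8;  [v^3] = 1/24;  [v^4] = 5/384;  [v^5] = 1/192.
So c_5 = g^(5)(0)/5! = 1/192.

1/192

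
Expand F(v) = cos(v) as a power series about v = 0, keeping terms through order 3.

[v^0] = 1;  [v^1] = 0;  [v^2] = -1/2;  [v^3] = 0.

1 - v^2/2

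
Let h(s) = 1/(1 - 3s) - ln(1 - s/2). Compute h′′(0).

73/4

Expand each term separately and add.
The coefficient of s^2 in the expansion is 73/8, so h′′(0) = 2! * (73/8) = 73/4.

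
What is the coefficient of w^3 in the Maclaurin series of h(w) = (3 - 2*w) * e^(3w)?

9/2

Multiply each power in the prefactor through the base expansion.
[w^0] = 3;  [w^1] = 7;  [w^2] = 15/2;  [w^3] = 9/2.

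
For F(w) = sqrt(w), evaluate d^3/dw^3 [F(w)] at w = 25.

From the series, [(w - 25)^3] F = 1/50000; multiply by 3! = 6 to get 3/25000.

3/25000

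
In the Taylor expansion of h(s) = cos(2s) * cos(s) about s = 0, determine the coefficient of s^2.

Take the Cauchy product of the two expansions.
h(0) = 1
h′(0) = 0
h′′(0) = -5
Then c_k = h^(k)(0)/k! gives each Taylor coefficient.

-5/2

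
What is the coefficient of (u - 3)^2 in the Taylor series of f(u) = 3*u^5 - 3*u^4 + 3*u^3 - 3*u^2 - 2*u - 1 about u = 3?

672

[(u - 3)^0] = 533;  [(u - 3)^1] = 952;  [(u - 3)^2] = 672.
So c_2 = f′′(3)/2! = 672.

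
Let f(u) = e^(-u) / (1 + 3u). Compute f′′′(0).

-226

Expand each factor separately, then convolve coefficients.
From the series, [u^3] f = -113/3; multiply by 3! = 6 to get -226.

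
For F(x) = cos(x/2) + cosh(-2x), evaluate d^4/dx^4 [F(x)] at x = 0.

257/16

Expand each term separately and add.
From the series, [x^4] F = 257/384; multiply by 4! = 24 to get 257/16.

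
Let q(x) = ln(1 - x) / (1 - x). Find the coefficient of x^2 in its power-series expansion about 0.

Expand each factor separately, then convolve coefficients.
q(0) = 0
q′(0) = -1
q′′(0) = -3
Dividing each by k! gives the coefficients c_0, ..., c_2.

-3/2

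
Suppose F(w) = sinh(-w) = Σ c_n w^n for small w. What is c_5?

F(0) = 0
F′(0) = -1
F′′(0) = 0
F′′′(0) = -1
F^(4)(0) = 0
F^(5)(0) = -1

-1/120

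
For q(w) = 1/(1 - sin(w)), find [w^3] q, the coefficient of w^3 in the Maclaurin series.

Substitute the inner expansion into the outer series and collect powers.
q(0) = 1
q′(0) = 1
q′′(0) = 2
q′′′(0) = 5

5/6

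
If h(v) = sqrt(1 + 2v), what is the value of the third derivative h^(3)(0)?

3

The coefficient of v^3 in the expansion is 1/2, so h′′′(0) = 3! * (1/2) = 3.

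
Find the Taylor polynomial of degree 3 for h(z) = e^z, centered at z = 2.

(z - 2)^3*e^(2)/6 + (z - 2)^2*e^(2)/2 + (z - 2)*e^(2) + e^(2)

h(2) = e^(2)
h′(2) = e^(2)
h′′(2) = e^(2)
h′′′(2) = e^(2)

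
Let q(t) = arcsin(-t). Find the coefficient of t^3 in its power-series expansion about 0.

-1/6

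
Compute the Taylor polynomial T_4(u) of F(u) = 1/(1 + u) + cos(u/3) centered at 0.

Expand each term separately and add.
[u^0] = 2;  [u^1] = -1;  [u^2] = 17/18;  [u^3] = -1;  [u^4] = 1945/1944.

1945*u^4/1944 - u^3 + 17*u^2/18 - u + 2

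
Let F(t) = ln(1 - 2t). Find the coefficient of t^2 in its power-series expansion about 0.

c_2 = F′′(0)/2! = -2.

-2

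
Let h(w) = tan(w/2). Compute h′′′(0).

From the series, [w^3] h = 1/24; multiply by 3! = 6 to get 1/4.

1/4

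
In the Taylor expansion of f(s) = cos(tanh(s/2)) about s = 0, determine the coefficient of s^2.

-1/8

Let u equal the inner series; expand the outer function in u and truncate.
f(0) = 1
f′(0) = 0
f′′(0) = -1/4
So c_2 = f′′(0)/2! = -1/8.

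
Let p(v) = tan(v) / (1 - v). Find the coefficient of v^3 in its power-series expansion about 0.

Take the Cauchy product of the two expansions.
p(0) = 0
p′(0) = 1
p′′(0) = 2
p′′′(0) = 8
So c_3 = p′′′(0)/3! = 4/3.

4/3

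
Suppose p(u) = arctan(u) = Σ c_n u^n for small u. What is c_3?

p(0) = 0
p′(0) = 1
p′′(0) = 0
p′′′(0) = -2
Then c_k = p^(k)(0)/k! gives each Taylor coefficient.

-1/3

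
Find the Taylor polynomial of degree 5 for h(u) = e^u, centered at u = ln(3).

Apply the Taylor formula c_k = f^(k)(a)/k!.
h(ln(3)) = 3
h′(ln(3)) = 3
h′′(ln(3)) = 3
h′′′(ln(3)) = 3
h^(4)(ln(3)) = 3
h^(5)(ln(3)) = 3

(u - ln(3))^5/40 + (u - ln(3))^4/8 + (u - ln(3))^3/2 + 3*(u - ln(3))^2/2 + 3*(u - ln(3)) + 3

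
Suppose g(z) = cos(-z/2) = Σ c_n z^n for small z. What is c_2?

-1/8

g(0) = 1
g′(0) = 0
g′′(0) = -1/4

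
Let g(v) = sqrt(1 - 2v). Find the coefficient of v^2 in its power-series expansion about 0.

g(0) = 1
g′(0) = -1
g′′(0) = -1

-1/2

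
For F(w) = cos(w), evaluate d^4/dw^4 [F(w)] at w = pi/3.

From the series, [(w - pi/3)^4] F = 1/48; multiply by 4! = 24 to get 1/2.

1/2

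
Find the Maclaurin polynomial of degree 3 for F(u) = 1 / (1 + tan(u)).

Use the geometric series for the reciprocal, then substitute.
F(0) = 1
F′(0) = -1
F′′(0) = 2
F′′′(0) = -8
The Taylor polynomial is Σ F^(k)(0)/k! · u^k.

-4*u^3/3 + u^2 - u + 1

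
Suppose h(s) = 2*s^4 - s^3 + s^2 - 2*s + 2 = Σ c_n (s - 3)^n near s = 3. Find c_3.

23

[(s - 3)^0] = 140;  [(s - 3)^1] = 193;  [(s - 3)^2] = 100;  [(s - 3)^3] = 23.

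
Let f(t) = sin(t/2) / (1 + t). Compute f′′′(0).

23/8

Write out both Maclaurin series and multiply, keeping only the needed powers.
From the series, [t^3] f = 23/48; multiply by 3! = 6 to get 23/8.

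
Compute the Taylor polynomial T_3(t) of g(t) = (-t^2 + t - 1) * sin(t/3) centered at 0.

-53*t^3/162 + t^2/3 - t/3

Distribute the polynomial across the series and collect like powers.
g(0) = 0
g′(0) = -1/3
g′′(0) = 2/3
g′′′(0) = -53/27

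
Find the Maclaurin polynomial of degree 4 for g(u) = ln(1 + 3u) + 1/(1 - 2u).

-17*u^4/4 + 17*u^3 - u^2/2 + 5*u + 1

Add the two expansions coefficient-wise.
[u^0] = 1;  [u^1] = 5;  [u^2] = -1/2;  [u^3] = 17;  [u^4] = -17/4.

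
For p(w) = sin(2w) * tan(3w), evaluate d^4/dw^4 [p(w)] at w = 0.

336

Expand each factor separately, then convolve coefficients.
From the series, [w^4] p = 14; multiply by 4! = 24 to get 336.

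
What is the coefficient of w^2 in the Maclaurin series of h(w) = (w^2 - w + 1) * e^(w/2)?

Multiply each power in the prefactor through the base expansion.
[w^0] = 1;  [w^1] = -1/2;  [w^2] = 5/8.
So c_2 = h′′(0)/2! = 5/8.

5/8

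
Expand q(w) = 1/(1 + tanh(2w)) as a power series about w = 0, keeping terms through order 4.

16*w^4/3 - 16*w^3/3 + 4*w^2 - 2*w + 1

Substitute the inner expansion into the outer series and collect powers.
q(0) = 1
q′(0) = -2
q′′(0) = 8
q′′′(0) = -32
q^(4)(0) = 128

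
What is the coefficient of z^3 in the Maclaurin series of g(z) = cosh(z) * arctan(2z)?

Write out both Maclaurin series and multiply, keeping only the needed powers.
g(0) = 0
g′(0) = 2
g′′(0) = 0
g′′′(0) = -10
Dividing each by k! gives the coefficients c_0, ..., c_3.

-5/3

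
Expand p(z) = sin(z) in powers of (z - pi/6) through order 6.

-(z - pi/6)^6/1440 + sqrt(3)*(z - pi/6)^5/240 + (z - pi/6)^4/48 - sqrt(3)*(z - pi/6)^3/12 - (z - pi/6)^2/4 + sqrt(3)*(z - pi/6)/2 + 1/2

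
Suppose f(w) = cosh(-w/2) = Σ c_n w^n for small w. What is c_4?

1/384

f(0) = 1
f′(0) = 0
f′′(0) = 1/4
f′′′(0) = 0
f^(4)(0) = 1/16
The Taylor polynomial is Σ f^(k)(0)/k! · w^k.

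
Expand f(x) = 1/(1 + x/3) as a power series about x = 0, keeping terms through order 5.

-x^5/243 + x^4/81 - x^3/27 + x^2/9 - x/3 + 1

f(0) = 1
f′(0) = -1/3
f′′(0) = 2/9
f′′′(0) = -2/9
f^(4)(0) = 8/27
f^(5)(0) = -40/81
The Taylor polynomial is Σ f^(k)(0)/k! · x^k.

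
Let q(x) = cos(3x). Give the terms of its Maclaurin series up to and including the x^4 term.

27*x^4/8 - 9*x^2/2 + 1

Compute the successive derivatives at the expansion point and divide by k!.
[x^0] = 1;  [x^1] = 0;  [x^2] = -9/2;  [x^3] = 0;  [x^4] = 27/8.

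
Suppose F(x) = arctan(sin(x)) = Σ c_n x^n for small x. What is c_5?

3/8

Let u equal the inner series; expand the outer function in u and truncate.
F(0) = 0
F′(0) = 1
F′′(0) = 0
F′′′(0) = -3
F^(4)(0) = 0
F^(5)(0) = 45
So c_5 = F^(5)(0)/5! = 3/8.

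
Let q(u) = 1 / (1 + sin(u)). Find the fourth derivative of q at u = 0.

16

Expand as Σ (-1)^k u^k with u equal to the inner function's series.
The coefficient of u^4 in the expansion is 2/3, so q^(4)(0) = 4! * (2/3) = 16.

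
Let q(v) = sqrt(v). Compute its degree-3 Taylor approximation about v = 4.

q(4) = 2
q′(4) = 1/4
q′′(4) = -1/32
q′′′(4) = 3/256

(v - 4)^3/512 - (v - 4)^2/64 + (v - 4)/4 + 2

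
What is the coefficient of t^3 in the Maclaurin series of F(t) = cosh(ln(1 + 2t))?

Let u equal the inner series; expand the outer function in u and truncate.
F(0) = 1
F′(0) = 0
F′′(0) = 4
F′′′(0) = -24
The Taylor polynomial is Σ F^(k)(0)/k! · t^k.

-4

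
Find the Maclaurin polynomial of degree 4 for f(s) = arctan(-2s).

Differentiate repeatedly and evaluate at the center.
f(0) = 0
f′(0) = -2
f′′(0) = 0
f′′′(0) = 16
f^(4)(0) = 0

8*s^3/3 - 2*s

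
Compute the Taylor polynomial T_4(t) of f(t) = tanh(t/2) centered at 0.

-t^3/24 + t/2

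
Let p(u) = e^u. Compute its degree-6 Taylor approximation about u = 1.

p(1) = e
p′(1) = e
p′′(1) = e
p′′′(1) = e
p^(4)(1) = e
p^(5)(1) = e
p^(6)(1) = e

e*(u - 1)^6/720 + e*(u - 1)^5/120 + e*(u - 1)^4/24 + e*(u - 1)^3/6 + e*(u - 1)^2/2 + e*(u - 1) + e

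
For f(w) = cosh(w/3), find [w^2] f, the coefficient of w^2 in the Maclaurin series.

Apply the Taylor formula c_k = f^(k)(a)/k!.
f(0) = 1
f′(0) = 0
f′′(0) = 1/9
So c_2 = f′′(0)/2! = 1/18.

1/18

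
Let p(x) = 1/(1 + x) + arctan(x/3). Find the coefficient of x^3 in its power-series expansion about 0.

Add the two expansions coefficient-wise.
p(0) = 1
p′(0) = -2/3
p′′(0) = 2
p′′′(0) = -164/27

-82/81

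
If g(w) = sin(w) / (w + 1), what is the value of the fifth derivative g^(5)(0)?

101

Use 1/(1 - r) = Σ r^k on the denominator, then take the Cauchy product.
From the series, [w^5] g = 101/120; multiply by 5! = 120 to get 101.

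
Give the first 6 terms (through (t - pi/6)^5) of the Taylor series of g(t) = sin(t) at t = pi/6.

Use the known series and substitute for the argument.
[(t - pi/6)^0] = 1/2;  [(t - pi/6)^1] = sqrt(3)/2;  [(t - pi/6)^2] = -1/4;  [(t - pi/6)^3] = -sqrt(3)/12;  [(t - pi/6)^4] = 1/48;  [(t - pi/6)^5] = sqrt(3)/240.

sqrt(3)*(t - pi/6)^5/240 + (t - pi/6)^4/48 - sqrt(3)*(t - pi/6)^3/12 - (t - pi/6)^2/4 + sqrt(3)*(t - pi/6)/2 + 1/2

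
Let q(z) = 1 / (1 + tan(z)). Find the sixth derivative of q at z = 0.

1952

Expand as Σ (-1)^k u^k with u equal to the inner function's series.
The coefficient of z^6 in the expansion is 122/45, so q^(6)(0) = 6! * (122/45) = 1952.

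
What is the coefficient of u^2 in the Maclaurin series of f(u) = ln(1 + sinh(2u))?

Let u equal the inner series; expand the outer function in u and truncate.
f(0) = 0
f′(0) = 2
f′′(0) = -4
So c_2 = f′′(0)/2! = -2.

-2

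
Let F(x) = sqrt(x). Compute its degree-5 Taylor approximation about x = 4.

F(4) = 2
F′(4) = 1/4
F′′(4) = -1/32
F′′′(4) = 3/256
F^(4)(4) = -15/2048
F^(5)(4) = 105/16384
The Taylor polynomial is Σ F^(k)(4)/k! · (x - 4)^k.

7*(x - 4)^5/131072 - 5*(x - 4)^4/16384 + (x - 4)^3/512 - (x - 4)^2/64 + (x - 4)/4 + 2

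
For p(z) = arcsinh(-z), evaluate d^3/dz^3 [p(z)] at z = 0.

1

Differentiate repeatedly and evaluate at the center.
From the series, [z^3] p = 1/6; multiply by 3! = 6 to get 1.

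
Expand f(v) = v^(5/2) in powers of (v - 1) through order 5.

3*(v - 1)^5/256 - 5*(v - 1)^4/128 + 5*(v - 1)^3/16 + 15*(v - 1)^2/8 + 5*(v - 1)/2 + 1

Differentiate repeatedly and evaluate at the center.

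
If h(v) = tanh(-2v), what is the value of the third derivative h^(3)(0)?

16

The coefficient of v^3 in the expansion is 8/3, so h′′′(0) = 3! * (8/3) = 16.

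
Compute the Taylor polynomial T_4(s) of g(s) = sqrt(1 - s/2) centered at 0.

-5*s^4/2048 - s^3/128 - s^2/32 - s/4 + 1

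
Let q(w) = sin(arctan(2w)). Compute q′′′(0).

Plug the Maclaurin series of the inner function into that of the outer and collect terms.
From the series, [w^3] q = -4; multiply by 3! = 6 to get -24.

-24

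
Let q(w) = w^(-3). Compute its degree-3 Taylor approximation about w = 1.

-10*(w - 1)^3 + 6*(w - 1)^2 - 3*(w - 1) + 1

q(1) = 1
q′(1) = -3
q′′(1) = 12
q′′′(1) = -60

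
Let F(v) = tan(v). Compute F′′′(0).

The coefficient of v^3 in the expansion is 1/3, so F′′′(0) = 3! * (1/3) = 2.

2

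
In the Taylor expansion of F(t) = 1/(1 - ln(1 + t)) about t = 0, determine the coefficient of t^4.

1/6

Plug the Maclaurin series of the inner function into that of the outer and collect terms.
So c_4 = F^(4)(0)/4! = 1/6.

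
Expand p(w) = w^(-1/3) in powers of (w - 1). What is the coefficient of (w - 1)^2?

2/9

Use the known series and substitute for the argument.
[(w - 1)^0] = 1;  [(w - 1)^1] = -1/3;  [(w - 1)^2] = 2/9.
So c_2 = p′′(1)/2! = 2/9.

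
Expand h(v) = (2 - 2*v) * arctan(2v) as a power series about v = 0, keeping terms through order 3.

-16*v^3/3 - 4*v^2 + 4*v

Shift and add copies of the series according to the polynomial's terms.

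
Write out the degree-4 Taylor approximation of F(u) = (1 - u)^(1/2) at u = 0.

Differentiate repeatedly and evaluate at the center.
[u^0] = 1;  [u^1] = -1/2;  [u^2] = -1/8;  [u^3] = -1/16;  [u^4] = -5/128.

-5*u^4/128 - u^3/16 - u^2/8 - u/2 + 1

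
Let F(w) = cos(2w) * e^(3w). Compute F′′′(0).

Expand each factor separately, then convolve coefficients.
From the series, [w^3] F = -3/2; multiply by 3! = 6 to get -9.

-9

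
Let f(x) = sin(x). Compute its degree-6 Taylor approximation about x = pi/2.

f(pi/2) = 1
f′(pi/2) = 0
f′′(pi/2) = -1
f′′′(pi/2) = 0
f^(4)(pi/2) = 1
f^(5)(pi/2) = 0
f^(6)(pi/2) = -1
Then c_k = f^(k)(pi/2)/k! gives each Taylor coefficient.

-(x - pi/2)^6/720 + (x - pi/2)^4/24 - (x - pi/2)^2/2 + 1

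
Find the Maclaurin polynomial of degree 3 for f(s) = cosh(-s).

f(0) = 1
f′(0) = 0
f′′(0) = 1
f′′′(0) = 0
The Taylor polynomial is Σ f^(k)(0)/k! · s^k.

s^2/2 + 1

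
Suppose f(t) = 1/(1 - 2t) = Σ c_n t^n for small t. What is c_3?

[t^0] = 1;  [t^1] = 2;  [t^2] = 4;  [t^3] = 8.

8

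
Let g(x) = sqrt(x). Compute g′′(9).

Use the known series and substitute for the argument.
From the series, [(x - 9)^2] g = -1/216; multiply by 2! = 2 to get -1/108.

-1/108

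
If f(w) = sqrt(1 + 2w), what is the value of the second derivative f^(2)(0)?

Differentiate repeatedly and evaluate at the center.
The coefficient of w^2 in the expansion is -1/2, so f′′(0) = 2! * (-1/2) = -1.

-1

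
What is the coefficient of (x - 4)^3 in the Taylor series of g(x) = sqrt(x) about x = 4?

Compute the successive derivatives at the expansion point and divide by k!.
g(4) = 2
g′(4) = 1/4
g′′(4) = -1/32
g′′′(4) = 3/256

1/512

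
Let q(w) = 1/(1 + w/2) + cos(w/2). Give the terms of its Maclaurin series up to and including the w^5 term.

-w^5/32 + 25*w^4/384 - w^3/8 + w^2/8 - w/2 + 2

Add the two expansions coefficient-wise.
q(0) = 2
q′(0) = -1/2
q′′(0) = 1/4
q′′′(0) = -3/4
q^(4)(0) = 25/16
q^(5)(0) = -15/4
The Taylor polynomial is Σ q^(k)(0)/k! · w^k.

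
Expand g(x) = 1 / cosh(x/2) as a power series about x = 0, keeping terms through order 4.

5*x^4/384 - x^2/8 + 1

Invert the denominator's series and multiply.
g(0) = 1
g′(0) = 0
g′′(0) = -1/4
g′′′(0) = 0
g^(4)(0) = 5/16
Then c_k = g^(k)(0)/k! gives each Taylor coefficient.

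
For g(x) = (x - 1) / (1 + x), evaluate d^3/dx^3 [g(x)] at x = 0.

Multiply each power in the prefactor through the base expansion.
From the series, [x^3] g = 2; multiply by 3! = 6 to get 12.

12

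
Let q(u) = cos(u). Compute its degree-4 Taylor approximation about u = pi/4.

sqrt(2)*(u - pi/4)^4/48 + sqrt(2)*(u - pi/4)^3/12 - sqrt(2)*(u - pi/4)^2/4 - sqrt(2)*(u - pi/4)/2 + sqrt(2)/2

q(pi/4) = sqrt(2)/2
q′(pi/4) = -sqrt(2)/2
q′′(pi/4) = -sqrt(2)/2
q′′′(pi/4) = sqrt(2)/2
q^(4)(pi/4) = sqrt(2)/2
Dividing each by k! gives the coefficients c_0, ..., c_4.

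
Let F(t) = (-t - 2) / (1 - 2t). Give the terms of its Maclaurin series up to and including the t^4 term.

-40*t^4 - 20*t^3 - 10*t^2 - 5*t - 2

Distribute the polynomial across the series and collect like powers.
F(0) = -2
F′(0) = -5
F′′(0) = -20
F′′′(0) = -120
F^(4)(0) = -960
The Taylor polynomial is Σ F^(k)(0)/k! · t^k.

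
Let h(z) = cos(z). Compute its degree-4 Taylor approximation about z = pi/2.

(z - pi/2)^3/6 - (z - pi/2)

Use the known series and substitute for the argument.
h(pi/2) = 0
h′(pi/2) = -1
h′′(pi/2) = 0
h′′′(pi/2) = 1
h^(4)(pi/2) = 0
Dividing each by k! gives the coefficients c_0, ..., c_4.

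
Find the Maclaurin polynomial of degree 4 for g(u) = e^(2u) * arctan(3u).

Expand each factor separately, then convolve coefficients.
g(0) = 0
g′(0) = 3
g′′(0) = 12
g′′′(0) = -18
g^(4)(0) = -336

-14*u^4 - 3*u^3 + 6*u^2 + 3*u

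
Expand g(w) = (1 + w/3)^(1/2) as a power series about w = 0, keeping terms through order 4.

g(0) = 1
g′(0) = 1/6
g′′(0) = -1/36
g′′′(0) = 1/72
g^(4)(0) = -5/432
Then c_k = g^(k)(0)/k! gives each Taylor coefficient.

-5*w^4/10368 + w^3/432 - w^2/72 + w/6 + 1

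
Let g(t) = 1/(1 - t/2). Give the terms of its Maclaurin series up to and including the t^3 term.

t^3/8 + t^2/4 + t/2 + 1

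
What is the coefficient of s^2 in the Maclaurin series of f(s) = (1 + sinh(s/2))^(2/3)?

-1/36

Substitute the inner expansion into the outer series and collect powers.
f(0) = 1
f′(0) = 1/3
f′′(0) = -1/18
Dividing each by k! gives the coefficients c_0, ..., c_2.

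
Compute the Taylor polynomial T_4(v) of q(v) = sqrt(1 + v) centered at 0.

-5*v^4/128 + v^3/16 - v^2/8 + v/2 + 1

q(0) = 1
q′(0) = 1/2
q′′(0) = -1/4
q′′′(0) = 3/8
q^(4)(0) = -15/16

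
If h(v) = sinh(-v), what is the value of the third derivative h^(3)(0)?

-1

From the series, [v^3] h = -1/6; multiply by 3! = 6 to get -1.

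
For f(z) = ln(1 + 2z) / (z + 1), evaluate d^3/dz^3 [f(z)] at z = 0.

Use 1/(1 - r) = Σ r^k on the denominator, then take the Cauchy product.
From the series, [z^3] f = 20/3; multiply by 3! = 6 to get 40.

40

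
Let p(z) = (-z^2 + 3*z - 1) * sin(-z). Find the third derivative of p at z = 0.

5

Shift and add copies of the series according to the polynomial's terms.
From the series, [z^3] p = 5/6; multiply by 3! = 6 to get 5.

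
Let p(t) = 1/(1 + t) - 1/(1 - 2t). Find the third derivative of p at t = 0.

-54

Combine the two series term by term.
From the series, [t^3] p = -9; multiply by 3! = 6 to get -54.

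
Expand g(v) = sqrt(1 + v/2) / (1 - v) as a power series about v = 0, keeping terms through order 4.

2507*v^4/2048 + 157*v^3/128 + 39*v^2/32 + 5*v/4 + 1

Write out both Maclaurin series and multiply, keeping only the needed powers.
g(0) = 1
g′(0) = 5/4
g′′(0) = 39/16
g′′′(0) = 471/64
g^(4)(0) = 7521/256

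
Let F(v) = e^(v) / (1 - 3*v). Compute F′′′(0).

226

Expand 1/(denominator) as a geometric series and multiply by the numerator's series.
From the series, [v^3] F = 113/3; multiply by 3! = 6 to get 226.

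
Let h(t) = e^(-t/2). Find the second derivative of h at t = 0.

1/4

The coefficient of t^2 in the expansion is 1/8, so h′′(0) = 2! * (1/8) = 1/4.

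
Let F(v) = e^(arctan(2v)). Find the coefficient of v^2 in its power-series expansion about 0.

Plug the Maclaurin series of the inner function into that of the outer and collect terms.

2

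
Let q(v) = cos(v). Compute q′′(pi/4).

-sqrt(2)/2

From the series, [(v - pi/4)^2] q = -sqrt(2)/4; multiply by 2! = 2 to get -sqrt(2)/2.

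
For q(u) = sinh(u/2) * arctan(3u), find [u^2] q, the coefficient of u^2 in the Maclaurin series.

3/2

Expand each factor separately, then convolve coefficients.
[u^0] = 0;  [u^1] = 0;  [u^2] = 3/2.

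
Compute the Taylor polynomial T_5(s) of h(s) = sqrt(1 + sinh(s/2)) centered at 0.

241*s^5/122880 - 31*s^4/6144 + 7*s^3/384 - s^2/32 + s/4 + 1

Compose series: expand the inner function first, then feed it into the outer expansion.
[s^0] = 1;  [s^1] = 1/4;  [s^2] = -1/32;  [s^3] = 7/384;  [s^4] = -31/6144;  [s^5] = 241/122880.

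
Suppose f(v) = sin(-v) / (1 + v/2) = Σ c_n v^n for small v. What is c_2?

1/2

Write out both Maclaurin series and multiply, keeping only the needed powers.
f(0) = 0
f′(0) = -1
f′′(0) = 1
Then c_k = f^(k)(0)/k! gives each Taylor coefficient.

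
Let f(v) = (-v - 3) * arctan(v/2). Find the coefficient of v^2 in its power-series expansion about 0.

Distribute the polynomial across the series and collect like powers.
f(0) = 0
f′(0) = -3/2
f′′(0) = -1
The Taylor polynomial is Σ f^(k)(0)/k! · v^k.

-1/2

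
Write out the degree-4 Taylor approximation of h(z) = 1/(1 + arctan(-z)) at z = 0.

Compose series: expand the inner function first, then feed it into the outer expansion.
h(0) = 1
h′(0) = 1
h′′(0) = 2
h′′′(0) = 4
h^(4)(0) = 8
Then c_k = h^(k)(0)/k! gives each Taylor coefficient.

z^4/3 + 2*z^3/3 + z^2 + z + 1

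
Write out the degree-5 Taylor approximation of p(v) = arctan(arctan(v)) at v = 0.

11*v^5/15 - 2*v^3/3 + v

Compose series: expand the inner function first, then feed it into the outer expansion.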